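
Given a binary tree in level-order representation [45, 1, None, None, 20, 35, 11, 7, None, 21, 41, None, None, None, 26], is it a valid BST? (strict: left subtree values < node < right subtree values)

Level-order array: [45, 1, None, None, 20, 35, 11, 7, None, 21, 41, None, None, None, 26]
Validate using subtree bounds (lo, hi): at each node, require lo < value < hi,
then recurse left with hi=value and right with lo=value.
Preorder trace (stopping at first violation):
  at node 45 with bounds (-inf, +inf): OK
  at node 1 with bounds (-inf, 45): OK
  at node 20 with bounds (1, 45): OK
  at node 35 with bounds (1, 20): VIOLATION
Node 35 violates its bound: not (1 < 35 < 20).
Result: Not a valid BST


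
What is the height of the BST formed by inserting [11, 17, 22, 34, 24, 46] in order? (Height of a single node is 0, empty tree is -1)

Insertion order: [11, 17, 22, 34, 24, 46]
Tree (level-order array): [11, None, 17, None, 22, None, 34, 24, 46]
Compute height bottom-up (empty subtree = -1):
  height(24) = 1 + max(-1, -1) = 0
  height(46) = 1 + max(-1, -1) = 0
  height(34) = 1 + max(0, 0) = 1
  height(22) = 1 + max(-1, 1) = 2
  height(17) = 1 + max(-1, 2) = 3
  height(11) = 1 + max(-1, 3) = 4
Height = 4


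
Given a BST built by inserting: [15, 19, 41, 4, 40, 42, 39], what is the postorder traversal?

Tree insertion order: [15, 19, 41, 4, 40, 42, 39]
Tree (level-order array): [15, 4, 19, None, None, None, 41, 40, 42, 39]
Postorder traversal: [4, 39, 40, 42, 41, 19, 15]


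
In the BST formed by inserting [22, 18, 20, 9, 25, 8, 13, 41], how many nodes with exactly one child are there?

Tree built from: [22, 18, 20, 9, 25, 8, 13, 41]
Tree (level-order array): [22, 18, 25, 9, 20, None, 41, 8, 13]
Rule: These are nodes with exactly 1 non-null child.
Per-node child counts:
  node 22: 2 child(ren)
  node 18: 2 child(ren)
  node 9: 2 child(ren)
  node 8: 0 child(ren)
  node 13: 0 child(ren)
  node 20: 0 child(ren)
  node 25: 1 child(ren)
  node 41: 0 child(ren)
Matching nodes: [25]
Count of nodes with exactly one child: 1


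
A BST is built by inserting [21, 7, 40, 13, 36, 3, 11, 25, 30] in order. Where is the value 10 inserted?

Starting tree (level order): [21, 7, 40, 3, 13, 36, None, None, None, 11, None, 25, None, None, None, None, 30]
Insertion path: 21 -> 7 -> 13 -> 11
Result: insert 10 as left child of 11
Final tree (level order): [21, 7, 40, 3, 13, 36, None, None, None, 11, None, 25, None, 10, None, None, 30]


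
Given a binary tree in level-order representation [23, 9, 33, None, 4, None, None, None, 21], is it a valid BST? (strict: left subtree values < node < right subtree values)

Level-order array: [23, 9, 33, None, 4, None, None, None, 21]
Validate using subtree bounds (lo, hi): at each node, require lo < value < hi,
then recurse left with hi=value and right with lo=value.
Preorder trace (stopping at first violation):
  at node 23 with bounds (-inf, +inf): OK
  at node 9 with bounds (-inf, 23): OK
  at node 4 with bounds (9, 23): VIOLATION
Node 4 violates its bound: not (9 < 4 < 23).
Result: Not a valid BST


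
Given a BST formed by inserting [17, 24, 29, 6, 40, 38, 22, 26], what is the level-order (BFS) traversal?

Tree insertion order: [17, 24, 29, 6, 40, 38, 22, 26]
Tree (level-order array): [17, 6, 24, None, None, 22, 29, None, None, 26, 40, None, None, 38]
BFS from the root, enqueuing left then right child of each popped node:
  queue [17] -> pop 17, enqueue [6, 24], visited so far: [17]
  queue [6, 24] -> pop 6, enqueue [none], visited so far: [17, 6]
  queue [24] -> pop 24, enqueue [22, 29], visited so far: [17, 6, 24]
  queue [22, 29] -> pop 22, enqueue [none], visited so far: [17, 6, 24, 22]
  queue [29] -> pop 29, enqueue [26, 40], visited so far: [17, 6, 24, 22, 29]
  queue [26, 40] -> pop 26, enqueue [none], visited so far: [17, 6, 24, 22, 29, 26]
  queue [40] -> pop 40, enqueue [38], visited so far: [17, 6, 24, 22, 29, 26, 40]
  queue [38] -> pop 38, enqueue [none], visited so far: [17, 6, 24, 22, 29, 26, 40, 38]
Result: [17, 6, 24, 22, 29, 26, 40, 38]


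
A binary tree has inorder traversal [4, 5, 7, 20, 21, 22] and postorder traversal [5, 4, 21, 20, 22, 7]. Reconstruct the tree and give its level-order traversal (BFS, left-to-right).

Inorder:   [4, 5, 7, 20, 21, 22]
Postorder: [5, 4, 21, 20, 22, 7]
Algorithm: postorder visits root last, so walk postorder right-to-left;
each value is the root of the current inorder slice — split it at that
value, recurse on the right subtree first, then the left.
Recursive splits:
  root=7; inorder splits into left=[4, 5], right=[20, 21, 22]
  root=22; inorder splits into left=[20, 21], right=[]
  root=20; inorder splits into left=[], right=[21]
  root=21; inorder splits into left=[], right=[]
  root=4; inorder splits into left=[], right=[5]
  root=5; inorder splits into left=[], right=[]
Reconstructed level-order: [7, 4, 22, 5, 20, 21]


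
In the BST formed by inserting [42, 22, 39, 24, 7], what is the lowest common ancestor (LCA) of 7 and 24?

Tree insertion order: [42, 22, 39, 24, 7]
Tree (level-order array): [42, 22, None, 7, 39, None, None, 24]
In a BST, the LCA of p=7, q=24 is the first node v on the
root-to-leaf path with p <= v <= q (go left if both < v, right if both > v).
Walk from root:
  at 42: both 7 and 24 < 42, go left
  at 22: 7 <= 22 <= 24, this is the LCA
LCA = 22


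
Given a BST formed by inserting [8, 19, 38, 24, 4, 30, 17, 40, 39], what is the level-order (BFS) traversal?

Tree insertion order: [8, 19, 38, 24, 4, 30, 17, 40, 39]
Tree (level-order array): [8, 4, 19, None, None, 17, 38, None, None, 24, 40, None, 30, 39]
BFS from the root, enqueuing left then right child of each popped node:
  queue [8] -> pop 8, enqueue [4, 19], visited so far: [8]
  queue [4, 19] -> pop 4, enqueue [none], visited so far: [8, 4]
  queue [19] -> pop 19, enqueue [17, 38], visited so far: [8, 4, 19]
  queue [17, 38] -> pop 17, enqueue [none], visited so far: [8, 4, 19, 17]
  queue [38] -> pop 38, enqueue [24, 40], visited so far: [8, 4, 19, 17, 38]
  queue [24, 40] -> pop 24, enqueue [30], visited so far: [8, 4, 19, 17, 38, 24]
  queue [40, 30] -> pop 40, enqueue [39], visited so far: [8, 4, 19, 17, 38, 24, 40]
  queue [30, 39] -> pop 30, enqueue [none], visited so far: [8, 4, 19, 17, 38, 24, 40, 30]
  queue [39] -> pop 39, enqueue [none], visited so far: [8, 4, 19, 17, 38, 24, 40, 30, 39]
Result: [8, 4, 19, 17, 38, 24, 40, 30, 39]


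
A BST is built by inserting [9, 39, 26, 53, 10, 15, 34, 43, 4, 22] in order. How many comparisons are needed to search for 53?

Search path for 53: 9 -> 39 -> 53
Found: True
Comparisons: 3


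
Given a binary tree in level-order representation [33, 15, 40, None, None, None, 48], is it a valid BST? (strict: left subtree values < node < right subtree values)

Level-order array: [33, 15, 40, None, None, None, 48]
Validate using subtree bounds (lo, hi): at each node, require lo < value < hi,
then recurse left with hi=value and right with lo=value.
Preorder trace (stopping at first violation):
  at node 33 with bounds (-inf, +inf): OK
  at node 15 with bounds (-inf, 33): OK
  at node 40 with bounds (33, +inf): OK
  at node 48 with bounds (40, +inf): OK
No violation found at any node.
Result: Valid BST


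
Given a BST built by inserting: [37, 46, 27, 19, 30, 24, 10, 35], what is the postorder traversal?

Tree insertion order: [37, 46, 27, 19, 30, 24, 10, 35]
Tree (level-order array): [37, 27, 46, 19, 30, None, None, 10, 24, None, 35]
Postorder traversal: [10, 24, 19, 35, 30, 27, 46, 37]


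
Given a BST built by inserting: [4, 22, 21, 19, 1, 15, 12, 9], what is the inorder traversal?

Tree insertion order: [4, 22, 21, 19, 1, 15, 12, 9]
Tree (level-order array): [4, 1, 22, None, None, 21, None, 19, None, 15, None, 12, None, 9]
Inorder traversal: [1, 4, 9, 12, 15, 19, 21, 22]


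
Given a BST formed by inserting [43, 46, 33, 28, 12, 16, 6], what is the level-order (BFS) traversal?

Tree insertion order: [43, 46, 33, 28, 12, 16, 6]
Tree (level-order array): [43, 33, 46, 28, None, None, None, 12, None, 6, 16]
BFS from the root, enqueuing left then right child of each popped node:
  queue [43] -> pop 43, enqueue [33, 46], visited so far: [43]
  queue [33, 46] -> pop 33, enqueue [28], visited so far: [43, 33]
  queue [46, 28] -> pop 46, enqueue [none], visited so far: [43, 33, 46]
  queue [28] -> pop 28, enqueue [12], visited so far: [43, 33, 46, 28]
  queue [12] -> pop 12, enqueue [6, 16], visited so far: [43, 33, 46, 28, 12]
  queue [6, 16] -> pop 6, enqueue [none], visited so far: [43, 33, 46, 28, 12, 6]
  queue [16] -> pop 16, enqueue [none], visited so far: [43, 33, 46, 28, 12, 6, 16]
Result: [43, 33, 46, 28, 12, 6, 16]


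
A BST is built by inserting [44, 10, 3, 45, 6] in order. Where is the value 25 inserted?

Starting tree (level order): [44, 10, 45, 3, None, None, None, None, 6]
Insertion path: 44 -> 10
Result: insert 25 as right child of 10
Final tree (level order): [44, 10, 45, 3, 25, None, None, None, 6]


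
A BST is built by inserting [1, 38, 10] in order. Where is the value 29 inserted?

Starting tree (level order): [1, None, 38, 10]
Insertion path: 1 -> 38 -> 10
Result: insert 29 as right child of 10
Final tree (level order): [1, None, 38, 10, None, None, 29]


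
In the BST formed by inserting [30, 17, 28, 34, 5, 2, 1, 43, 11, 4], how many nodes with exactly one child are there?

Tree built from: [30, 17, 28, 34, 5, 2, 1, 43, 11, 4]
Tree (level-order array): [30, 17, 34, 5, 28, None, 43, 2, 11, None, None, None, None, 1, 4]
Rule: These are nodes with exactly 1 non-null child.
Per-node child counts:
  node 30: 2 child(ren)
  node 17: 2 child(ren)
  node 5: 2 child(ren)
  node 2: 2 child(ren)
  node 1: 0 child(ren)
  node 4: 0 child(ren)
  node 11: 0 child(ren)
  node 28: 0 child(ren)
  node 34: 1 child(ren)
  node 43: 0 child(ren)
Matching nodes: [34]
Count of nodes with exactly one child: 1


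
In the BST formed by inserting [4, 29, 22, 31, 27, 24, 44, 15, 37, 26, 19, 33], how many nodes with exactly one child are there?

Tree built from: [4, 29, 22, 31, 27, 24, 44, 15, 37, 26, 19, 33]
Tree (level-order array): [4, None, 29, 22, 31, 15, 27, None, 44, None, 19, 24, None, 37, None, None, None, None, 26, 33]
Rule: These are nodes with exactly 1 non-null child.
Per-node child counts:
  node 4: 1 child(ren)
  node 29: 2 child(ren)
  node 22: 2 child(ren)
  node 15: 1 child(ren)
  node 19: 0 child(ren)
  node 27: 1 child(ren)
  node 24: 1 child(ren)
  node 26: 0 child(ren)
  node 31: 1 child(ren)
  node 44: 1 child(ren)
  node 37: 1 child(ren)
  node 33: 0 child(ren)
Matching nodes: [4, 15, 27, 24, 31, 44, 37]
Count of nodes with exactly one child: 7


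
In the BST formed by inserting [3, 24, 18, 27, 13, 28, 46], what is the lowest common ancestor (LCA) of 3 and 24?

Tree insertion order: [3, 24, 18, 27, 13, 28, 46]
Tree (level-order array): [3, None, 24, 18, 27, 13, None, None, 28, None, None, None, 46]
In a BST, the LCA of p=3, q=24 is the first node v on the
root-to-leaf path with p <= v <= q (go left if both < v, right if both > v).
Walk from root:
  at 3: 3 <= 3 <= 24, this is the LCA
LCA = 3


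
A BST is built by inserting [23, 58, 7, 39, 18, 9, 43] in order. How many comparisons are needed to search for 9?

Search path for 9: 23 -> 7 -> 18 -> 9
Found: True
Comparisons: 4


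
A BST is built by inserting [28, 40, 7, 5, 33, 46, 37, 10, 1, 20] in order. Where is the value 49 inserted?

Starting tree (level order): [28, 7, 40, 5, 10, 33, 46, 1, None, None, 20, None, 37]
Insertion path: 28 -> 40 -> 46
Result: insert 49 as right child of 46
Final tree (level order): [28, 7, 40, 5, 10, 33, 46, 1, None, None, 20, None, 37, None, 49]


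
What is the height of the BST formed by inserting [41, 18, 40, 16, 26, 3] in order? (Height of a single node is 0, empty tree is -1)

Insertion order: [41, 18, 40, 16, 26, 3]
Tree (level-order array): [41, 18, None, 16, 40, 3, None, 26]
Compute height bottom-up (empty subtree = -1):
  height(3) = 1 + max(-1, -1) = 0
  height(16) = 1 + max(0, -1) = 1
  height(26) = 1 + max(-1, -1) = 0
  height(40) = 1 + max(0, -1) = 1
  height(18) = 1 + max(1, 1) = 2
  height(41) = 1 + max(2, -1) = 3
Height = 3


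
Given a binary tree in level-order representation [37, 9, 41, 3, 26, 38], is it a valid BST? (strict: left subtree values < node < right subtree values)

Level-order array: [37, 9, 41, 3, 26, 38]
Validate using subtree bounds (lo, hi): at each node, require lo < value < hi,
then recurse left with hi=value and right with lo=value.
Preorder trace (stopping at first violation):
  at node 37 with bounds (-inf, +inf): OK
  at node 9 with bounds (-inf, 37): OK
  at node 3 with bounds (-inf, 9): OK
  at node 26 with bounds (9, 37): OK
  at node 41 with bounds (37, +inf): OK
  at node 38 with bounds (37, 41): OK
No violation found at any node.
Result: Valid BST


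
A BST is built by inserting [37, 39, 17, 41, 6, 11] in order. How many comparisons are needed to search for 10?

Search path for 10: 37 -> 17 -> 6 -> 11
Found: False
Comparisons: 4


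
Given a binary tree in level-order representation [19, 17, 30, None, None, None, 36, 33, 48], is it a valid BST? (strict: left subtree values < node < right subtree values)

Level-order array: [19, 17, 30, None, None, None, 36, 33, 48]
Validate using subtree bounds (lo, hi): at each node, require lo < value < hi,
then recurse left with hi=value and right with lo=value.
Preorder trace (stopping at first violation):
  at node 19 with bounds (-inf, +inf): OK
  at node 17 with bounds (-inf, 19): OK
  at node 30 with bounds (19, +inf): OK
  at node 36 with bounds (30, +inf): OK
  at node 33 with bounds (30, 36): OK
  at node 48 with bounds (36, +inf): OK
No violation found at any node.
Result: Valid BST


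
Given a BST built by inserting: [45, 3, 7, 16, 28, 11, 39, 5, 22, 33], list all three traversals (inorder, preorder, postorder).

Tree insertion order: [45, 3, 7, 16, 28, 11, 39, 5, 22, 33]
Tree (level-order array): [45, 3, None, None, 7, 5, 16, None, None, 11, 28, None, None, 22, 39, None, None, 33]
Inorder (L, root, R): [3, 5, 7, 11, 16, 22, 28, 33, 39, 45]
Preorder (root, L, R): [45, 3, 7, 5, 16, 11, 28, 22, 39, 33]
Postorder (L, R, root): [5, 11, 22, 33, 39, 28, 16, 7, 3, 45]


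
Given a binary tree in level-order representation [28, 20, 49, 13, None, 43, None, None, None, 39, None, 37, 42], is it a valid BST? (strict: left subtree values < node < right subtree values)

Level-order array: [28, 20, 49, 13, None, 43, None, None, None, 39, None, 37, 42]
Validate using subtree bounds (lo, hi): at each node, require lo < value < hi,
then recurse left with hi=value and right with lo=value.
Preorder trace (stopping at first violation):
  at node 28 with bounds (-inf, +inf): OK
  at node 20 with bounds (-inf, 28): OK
  at node 13 with bounds (-inf, 20): OK
  at node 49 with bounds (28, +inf): OK
  at node 43 with bounds (28, 49): OK
  at node 39 with bounds (28, 43): OK
  at node 37 with bounds (28, 39): OK
  at node 42 with bounds (39, 43): OK
No violation found at any node.
Result: Valid BST


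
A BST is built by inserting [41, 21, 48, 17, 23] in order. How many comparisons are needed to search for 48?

Search path for 48: 41 -> 48
Found: True
Comparisons: 2


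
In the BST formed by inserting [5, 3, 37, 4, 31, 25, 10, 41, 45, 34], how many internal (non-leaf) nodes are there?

Tree built from: [5, 3, 37, 4, 31, 25, 10, 41, 45, 34]
Tree (level-order array): [5, 3, 37, None, 4, 31, 41, None, None, 25, 34, None, 45, 10]
Rule: An internal node has at least one child.
Per-node child counts:
  node 5: 2 child(ren)
  node 3: 1 child(ren)
  node 4: 0 child(ren)
  node 37: 2 child(ren)
  node 31: 2 child(ren)
  node 25: 1 child(ren)
  node 10: 0 child(ren)
  node 34: 0 child(ren)
  node 41: 1 child(ren)
  node 45: 0 child(ren)
Matching nodes: [5, 3, 37, 31, 25, 41]
Count of internal (non-leaf) nodes: 6


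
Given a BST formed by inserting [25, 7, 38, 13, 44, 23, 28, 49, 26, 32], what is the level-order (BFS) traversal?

Tree insertion order: [25, 7, 38, 13, 44, 23, 28, 49, 26, 32]
Tree (level-order array): [25, 7, 38, None, 13, 28, 44, None, 23, 26, 32, None, 49]
BFS from the root, enqueuing left then right child of each popped node:
  queue [25] -> pop 25, enqueue [7, 38], visited so far: [25]
  queue [7, 38] -> pop 7, enqueue [13], visited so far: [25, 7]
  queue [38, 13] -> pop 38, enqueue [28, 44], visited so far: [25, 7, 38]
  queue [13, 28, 44] -> pop 13, enqueue [23], visited so far: [25, 7, 38, 13]
  queue [28, 44, 23] -> pop 28, enqueue [26, 32], visited so far: [25, 7, 38, 13, 28]
  queue [44, 23, 26, 32] -> pop 44, enqueue [49], visited so far: [25, 7, 38, 13, 28, 44]
  queue [23, 26, 32, 49] -> pop 23, enqueue [none], visited so far: [25, 7, 38, 13, 28, 44, 23]
  queue [26, 32, 49] -> pop 26, enqueue [none], visited so far: [25, 7, 38, 13, 28, 44, 23, 26]
  queue [32, 49] -> pop 32, enqueue [none], visited so far: [25, 7, 38, 13, 28, 44, 23, 26, 32]
  queue [49] -> pop 49, enqueue [none], visited so far: [25, 7, 38, 13, 28, 44, 23, 26, 32, 49]
Result: [25, 7, 38, 13, 28, 44, 23, 26, 32, 49]


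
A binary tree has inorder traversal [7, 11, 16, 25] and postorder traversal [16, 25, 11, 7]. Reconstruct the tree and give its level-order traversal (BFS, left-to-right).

Inorder:   [7, 11, 16, 25]
Postorder: [16, 25, 11, 7]
Algorithm: postorder visits root last, so walk postorder right-to-left;
each value is the root of the current inorder slice — split it at that
value, recurse on the right subtree first, then the left.
Recursive splits:
  root=7; inorder splits into left=[], right=[11, 16, 25]
  root=11; inorder splits into left=[], right=[16, 25]
  root=25; inorder splits into left=[16], right=[]
  root=16; inorder splits into left=[], right=[]
Reconstructed level-order: [7, 11, 25, 16]


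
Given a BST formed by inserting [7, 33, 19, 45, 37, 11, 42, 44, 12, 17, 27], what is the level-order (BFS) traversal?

Tree insertion order: [7, 33, 19, 45, 37, 11, 42, 44, 12, 17, 27]
Tree (level-order array): [7, None, 33, 19, 45, 11, 27, 37, None, None, 12, None, None, None, 42, None, 17, None, 44]
BFS from the root, enqueuing left then right child of each popped node:
  queue [7] -> pop 7, enqueue [33], visited so far: [7]
  queue [33] -> pop 33, enqueue [19, 45], visited so far: [7, 33]
  queue [19, 45] -> pop 19, enqueue [11, 27], visited so far: [7, 33, 19]
  queue [45, 11, 27] -> pop 45, enqueue [37], visited so far: [7, 33, 19, 45]
  queue [11, 27, 37] -> pop 11, enqueue [12], visited so far: [7, 33, 19, 45, 11]
  queue [27, 37, 12] -> pop 27, enqueue [none], visited so far: [7, 33, 19, 45, 11, 27]
  queue [37, 12] -> pop 37, enqueue [42], visited so far: [7, 33, 19, 45, 11, 27, 37]
  queue [12, 42] -> pop 12, enqueue [17], visited so far: [7, 33, 19, 45, 11, 27, 37, 12]
  queue [42, 17] -> pop 42, enqueue [44], visited so far: [7, 33, 19, 45, 11, 27, 37, 12, 42]
  queue [17, 44] -> pop 17, enqueue [none], visited so far: [7, 33, 19, 45, 11, 27, 37, 12, 42, 17]
  queue [44] -> pop 44, enqueue [none], visited so far: [7, 33, 19, 45, 11, 27, 37, 12, 42, 17, 44]
Result: [7, 33, 19, 45, 11, 27, 37, 12, 42, 17, 44]


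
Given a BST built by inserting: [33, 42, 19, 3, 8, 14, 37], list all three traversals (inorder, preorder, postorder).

Tree insertion order: [33, 42, 19, 3, 8, 14, 37]
Tree (level-order array): [33, 19, 42, 3, None, 37, None, None, 8, None, None, None, 14]
Inorder (L, root, R): [3, 8, 14, 19, 33, 37, 42]
Preorder (root, L, R): [33, 19, 3, 8, 14, 42, 37]
Postorder (L, R, root): [14, 8, 3, 19, 37, 42, 33]


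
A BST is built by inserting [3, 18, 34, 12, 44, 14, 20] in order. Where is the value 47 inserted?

Starting tree (level order): [3, None, 18, 12, 34, None, 14, 20, 44]
Insertion path: 3 -> 18 -> 34 -> 44
Result: insert 47 as right child of 44
Final tree (level order): [3, None, 18, 12, 34, None, 14, 20, 44, None, None, None, None, None, 47]


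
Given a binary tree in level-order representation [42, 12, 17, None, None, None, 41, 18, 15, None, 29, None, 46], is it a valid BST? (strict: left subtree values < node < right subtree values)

Level-order array: [42, 12, 17, None, None, None, 41, 18, 15, None, 29, None, 46]
Validate using subtree bounds (lo, hi): at each node, require lo < value < hi,
then recurse left with hi=value and right with lo=value.
Preorder trace (stopping at first violation):
  at node 42 with bounds (-inf, +inf): OK
  at node 12 with bounds (-inf, 42): OK
  at node 17 with bounds (42, +inf): VIOLATION
Node 17 violates its bound: not (42 < 17 < +inf).
Result: Not a valid BST


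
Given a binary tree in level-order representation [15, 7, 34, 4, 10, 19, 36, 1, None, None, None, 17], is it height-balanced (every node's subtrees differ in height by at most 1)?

Tree (level-order array): [15, 7, 34, 4, 10, 19, 36, 1, None, None, None, 17]
Definition: a tree is height-balanced if, at every node, |h(left) - h(right)| <= 1 (empty subtree has height -1).
Bottom-up per-node check:
  node 1: h_left=-1, h_right=-1, diff=0 [OK], height=0
  node 4: h_left=0, h_right=-1, diff=1 [OK], height=1
  node 10: h_left=-1, h_right=-1, diff=0 [OK], height=0
  node 7: h_left=1, h_right=0, diff=1 [OK], height=2
  node 17: h_left=-1, h_right=-1, diff=0 [OK], height=0
  node 19: h_left=0, h_right=-1, diff=1 [OK], height=1
  node 36: h_left=-1, h_right=-1, diff=0 [OK], height=0
  node 34: h_left=1, h_right=0, diff=1 [OK], height=2
  node 15: h_left=2, h_right=2, diff=0 [OK], height=3
All nodes satisfy the balance condition.
Result: Balanced


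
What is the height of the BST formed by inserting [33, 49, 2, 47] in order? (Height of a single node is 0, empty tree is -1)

Insertion order: [33, 49, 2, 47]
Tree (level-order array): [33, 2, 49, None, None, 47]
Compute height bottom-up (empty subtree = -1):
  height(2) = 1 + max(-1, -1) = 0
  height(47) = 1 + max(-1, -1) = 0
  height(49) = 1 + max(0, -1) = 1
  height(33) = 1 + max(0, 1) = 2
Height = 2


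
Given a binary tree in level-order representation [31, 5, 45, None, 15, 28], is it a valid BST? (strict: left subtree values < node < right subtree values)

Level-order array: [31, 5, 45, None, 15, 28]
Validate using subtree bounds (lo, hi): at each node, require lo < value < hi,
then recurse left with hi=value and right with lo=value.
Preorder trace (stopping at first violation):
  at node 31 with bounds (-inf, +inf): OK
  at node 5 with bounds (-inf, 31): OK
  at node 15 with bounds (5, 31): OK
  at node 45 with bounds (31, +inf): OK
  at node 28 with bounds (31, 45): VIOLATION
Node 28 violates its bound: not (31 < 28 < 45).
Result: Not a valid BST


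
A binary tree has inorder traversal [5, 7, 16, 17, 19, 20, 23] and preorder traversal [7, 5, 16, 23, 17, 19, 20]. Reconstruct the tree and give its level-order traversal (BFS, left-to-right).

Inorder:  [5, 7, 16, 17, 19, 20, 23]
Preorder: [7, 5, 16, 23, 17, 19, 20]
Algorithm: preorder visits root first, so consume preorder in order;
for each root, split the current inorder slice at that value into
left-subtree inorder and right-subtree inorder, then recurse.
Recursive splits:
  root=7; inorder splits into left=[5], right=[16, 17, 19, 20, 23]
  root=5; inorder splits into left=[], right=[]
  root=16; inorder splits into left=[], right=[17, 19, 20, 23]
  root=23; inorder splits into left=[17, 19, 20], right=[]
  root=17; inorder splits into left=[], right=[19, 20]
  root=19; inorder splits into left=[], right=[20]
  root=20; inorder splits into left=[], right=[]
Reconstructed level-order: [7, 5, 16, 23, 17, 19, 20]


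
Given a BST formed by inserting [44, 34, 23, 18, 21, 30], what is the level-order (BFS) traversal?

Tree insertion order: [44, 34, 23, 18, 21, 30]
Tree (level-order array): [44, 34, None, 23, None, 18, 30, None, 21]
BFS from the root, enqueuing left then right child of each popped node:
  queue [44] -> pop 44, enqueue [34], visited so far: [44]
  queue [34] -> pop 34, enqueue [23], visited so far: [44, 34]
  queue [23] -> pop 23, enqueue [18, 30], visited so far: [44, 34, 23]
  queue [18, 30] -> pop 18, enqueue [21], visited so far: [44, 34, 23, 18]
  queue [30, 21] -> pop 30, enqueue [none], visited so far: [44, 34, 23, 18, 30]
  queue [21] -> pop 21, enqueue [none], visited so far: [44, 34, 23, 18, 30, 21]
Result: [44, 34, 23, 18, 30, 21]


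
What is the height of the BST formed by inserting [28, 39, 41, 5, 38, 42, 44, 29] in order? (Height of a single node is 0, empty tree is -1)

Insertion order: [28, 39, 41, 5, 38, 42, 44, 29]
Tree (level-order array): [28, 5, 39, None, None, 38, 41, 29, None, None, 42, None, None, None, 44]
Compute height bottom-up (empty subtree = -1):
  height(5) = 1 + max(-1, -1) = 0
  height(29) = 1 + max(-1, -1) = 0
  height(38) = 1 + max(0, -1) = 1
  height(44) = 1 + max(-1, -1) = 0
  height(42) = 1 + max(-1, 0) = 1
  height(41) = 1 + max(-1, 1) = 2
  height(39) = 1 + max(1, 2) = 3
  height(28) = 1 + max(0, 3) = 4
Height = 4


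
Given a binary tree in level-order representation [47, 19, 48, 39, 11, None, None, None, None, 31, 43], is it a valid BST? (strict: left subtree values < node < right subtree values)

Level-order array: [47, 19, 48, 39, 11, None, None, None, None, 31, 43]
Validate using subtree bounds (lo, hi): at each node, require lo < value < hi,
then recurse left with hi=value and right with lo=value.
Preorder trace (stopping at first violation):
  at node 47 with bounds (-inf, +inf): OK
  at node 19 with bounds (-inf, 47): OK
  at node 39 with bounds (-inf, 19): VIOLATION
Node 39 violates its bound: not (-inf < 39 < 19).
Result: Not a valid BST


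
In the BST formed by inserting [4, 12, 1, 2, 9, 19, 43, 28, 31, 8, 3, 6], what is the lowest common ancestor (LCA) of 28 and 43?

Tree insertion order: [4, 12, 1, 2, 9, 19, 43, 28, 31, 8, 3, 6]
Tree (level-order array): [4, 1, 12, None, 2, 9, 19, None, 3, 8, None, None, 43, None, None, 6, None, 28, None, None, None, None, 31]
In a BST, the LCA of p=28, q=43 is the first node v on the
root-to-leaf path with p <= v <= q (go left if both < v, right if both > v).
Walk from root:
  at 4: both 28 and 43 > 4, go right
  at 12: both 28 and 43 > 12, go right
  at 19: both 28 and 43 > 19, go right
  at 43: 28 <= 43 <= 43, this is the LCA
LCA = 43


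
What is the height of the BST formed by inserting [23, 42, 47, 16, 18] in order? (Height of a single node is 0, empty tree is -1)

Insertion order: [23, 42, 47, 16, 18]
Tree (level-order array): [23, 16, 42, None, 18, None, 47]
Compute height bottom-up (empty subtree = -1):
  height(18) = 1 + max(-1, -1) = 0
  height(16) = 1 + max(-1, 0) = 1
  height(47) = 1 + max(-1, -1) = 0
  height(42) = 1 + max(-1, 0) = 1
  height(23) = 1 + max(1, 1) = 2
Height = 2


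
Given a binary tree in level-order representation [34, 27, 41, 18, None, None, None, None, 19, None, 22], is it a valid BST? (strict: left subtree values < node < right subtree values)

Level-order array: [34, 27, 41, 18, None, None, None, None, 19, None, 22]
Validate using subtree bounds (lo, hi): at each node, require lo < value < hi,
then recurse left with hi=value and right with lo=value.
Preorder trace (stopping at first violation):
  at node 34 with bounds (-inf, +inf): OK
  at node 27 with bounds (-inf, 34): OK
  at node 18 with bounds (-inf, 27): OK
  at node 19 with bounds (18, 27): OK
  at node 22 with bounds (19, 27): OK
  at node 41 with bounds (34, +inf): OK
No violation found at any node.
Result: Valid BST


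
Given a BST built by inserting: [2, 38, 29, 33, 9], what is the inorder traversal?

Tree insertion order: [2, 38, 29, 33, 9]
Tree (level-order array): [2, None, 38, 29, None, 9, 33]
Inorder traversal: [2, 9, 29, 33, 38]


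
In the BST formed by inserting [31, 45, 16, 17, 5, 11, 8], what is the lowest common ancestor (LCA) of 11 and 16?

Tree insertion order: [31, 45, 16, 17, 5, 11, 8]
Tree (level-order array): [31, 16, 45, 5, 17, None, None, None, 11, None, None, 8]
In a BST, the LCA of p=11, q=16 is the first node v on the
root-to-leaf path with p <= v <= q (go left if both < v, right if both > v).
Walk from root:
  at 31: both 11 and 16 < 31, go left
  at 16: 11 <= 16 <= 16, this is the LCA
LCA = 16


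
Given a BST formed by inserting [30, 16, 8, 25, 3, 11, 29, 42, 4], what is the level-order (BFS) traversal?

Tree insertion order: [30, 16, 8, 25, 3, 11, 29, 42, 4]
Tree (level-order array): [30, 16, 42, 8, 25, None, None, 3, 11, None, 29, None, 4]
BFS from the root, enqueuing left then right child of each popped node:
  queue [30] -> pop 30, enqueue [16, 42], visited so far: [30]
  queue [16, 42] -> pop 16, enqueue [8, 25], visited so far: [30, 16]
  queue [42, 8, 25] -> pop 42, enqueue [none], visited so far: [30, 16, 42]
  queue [8, 25] -> pop 8, enqueue [3, 11], visited so far: [30, 16, 42, 8]
  queue [25, 3, 11] -> pop 25, enqueue [29], visited so far: [30, 16, 42, 8, 25]
  queue [3, 11, 29] -> pop 3, enqueue [4], visited so far: [30, 16, 42, 8, 25, 3]
  queue [11, 29, 4] -> pop 11, enqueue [none], visited so far: [30, 16, 42, 8, 25, 3, 11]
  queue [29, 4] -> pop 29, enqueue [none], visited so far: [30, 16, 42, 8, 25, 3, 11, 29]
  queue [4] -> pop 4, enqueue [none], visited so far: [30, 16, 42, 8, 25, 3, 11, 29, 4]
Result: [30, 16, 42, 8, 25, 3, 11, 29, 4]


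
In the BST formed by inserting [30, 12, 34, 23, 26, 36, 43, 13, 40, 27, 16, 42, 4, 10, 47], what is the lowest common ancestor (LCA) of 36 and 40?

Tree insertion order: [30, 12, 34, 23, 26, 36, 43, 13, 40, 27, 16, 42, 4, 10, 47]
Tree (level-order array): [30, 12, 34, 4, 23, None, 36, None, 10, 13, 26, None, 43, None, None, None, 16, None, 27, 40, 47, None, None, None, None, None, 42]
In a BST, the LCA of p=36, q=40 is the first node v on the
root-to-leaf path with p <= v <= q (go left if both < v, right if both > v).
Walk from root:
  at 30: both 36 and 40 > 30, go right
  at 34: both 36 and 40 > 34, go right
  at 36: 36 <= 36 <= 40, this is the LCA
LCA = 36


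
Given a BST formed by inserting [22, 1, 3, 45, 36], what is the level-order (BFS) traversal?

Tree insertion order: [22, 1, 3, 45, 36]
Tree (level-order array): [22, 1, 45, None, 3, 36]
BFS from the root, enqueuing left then right child of each popped node:
  queue [22] -> pop 22, enqueue [1, 45], visited so far: [22]
  queue [1, 45] -> pop 1, enqueue [3], visited so far: [22, 1]
  queue [45, 3] -> pop 45, enqueue [36], visited so far: [22, 1, 45]
  queue [3, 36] -> pop 3, enqueue [none], visited so far: [22, 1, 45, 3]
  queue [36] -> pop 36, enqueue [none], visited so far: [22, 1, 45, 3, 36]
Result: [22, 1, 45, 3, 36]


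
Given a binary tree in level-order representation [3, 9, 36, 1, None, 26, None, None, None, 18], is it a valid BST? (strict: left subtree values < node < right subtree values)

Level-order array: [3, 9, 36, 1, None, 26, None, None, None, 18]
Validate using subtree bounds (lo, hi): at each node, require lo < value < hi,
then recurse left with hi=value and right with lo=value.
Preorder trace (stopping at first violation):
  at node 3 with bounds (-inf, +inf): OK
  at node 9 with bounds (-inf, 3): VIOLATION
Node 9 violates its bound: not (-inf < 9 < 3).
Result: Not a valid BST


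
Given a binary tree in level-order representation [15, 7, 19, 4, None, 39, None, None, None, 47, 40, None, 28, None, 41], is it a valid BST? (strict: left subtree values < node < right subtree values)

Level-order array: [15, 7, 19, 4, None, 39, None, None, None, 47, 40, None, 28, None, 41]
Validate using subtree bounds (lo, hi): at each node, require lo < value < hi,
then recurse left with hi=value and right with lo=value.
Preorder trace (stopping at first violation):
  at node 15 with bounds (-inf, +inf): OK
  at node 7 with bounds (-inf, 15): OK
  at node 4 with bounds (-inf, 7): OK
  at node 19 with bounds (15, +inf): OK
  at node 39 with bounds (15, 19): VIOLATION
Node 39 violates its bound: not (15 < 39 < 19).
Result: Not a valid BST


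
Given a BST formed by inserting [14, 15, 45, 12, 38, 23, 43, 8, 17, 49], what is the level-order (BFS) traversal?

Tree insertion order: [14, 15, 45, 12, 38, 23, 43, 8, 17, 49]
Tree (level-order array): [14, 12, 15, 8, None, None, 45, None, None, 38, 49, 23, 43, None, None, 17]
BFS from the root, enqueuing left then right child of each popped node:
  queue [14] -> pop 14, enqueue [12, 15], visited so far: [14]
  queue [12, 15] -> pop 12, enqueue [8], visited so far: [14, 12]
  queue [15, 8] -> pop 15, enqueue [45], visited so far: [14, 12, 15]
  queue [8, 45] -> pop 8, enqueue [none], visited so far: [14, 12, 15, 8]
  queue [45] -> pop 45, enqueue [38, 49], visited so far: [14, 12, 15, 8, 45]
  queue [38, 49] -> pop 38, enqueue [23, 43], visited so far: [14, 12, 15, 8, 45, 38]
  queue [49, 23, 43] -> pop 49, enqueue [none], visited so far: [14, 12, 15, 8, 45, 38, 49]
  queue [23, 43] -> pop 23, enqueue [17], visited so far: [14, 12, 15, 8, 45, 38, 49, 23]
  queue [43, 17] -> pop 43, enqueue [none], visited so far: [14, 12, 15, 8, 45, 38, 49, 23, 43]
  queue [17] -> pop 17, enqueue [none], visited so far: [14, 12, 15, 8, 45, 38, 49, 23, 43, 17]
Result: [14, 12, 15, 8, 45, 38, 49, 23, 43, 17]


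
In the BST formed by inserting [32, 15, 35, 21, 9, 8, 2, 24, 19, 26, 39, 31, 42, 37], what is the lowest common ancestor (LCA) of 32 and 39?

Tree insertion order: [32, 15, 35, 21, 9, 8, 2, 24, 19, 26, 39, 31, 42, 37]
Tree (level-order array): [32, 15, 35, 9, 21, None, 39, 8, None, 19, 24, 37, 42, 2, None, None, None, None, 26, None, None, None, None, None, None, None, 31]
In a BST, the LCA of p=32, q=39 is the first node v on the
root-to-leaf path with p <= v <= q (go left if both < v, right if both > v).
Walk from root:
  at 32: 32 <= 32 <= 39, this is the LCA
LCA = 32


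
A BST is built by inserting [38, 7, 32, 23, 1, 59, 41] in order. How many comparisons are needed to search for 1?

Search path for 1: 38 -> 7 -> 1
Found: True
Comparisons: 3


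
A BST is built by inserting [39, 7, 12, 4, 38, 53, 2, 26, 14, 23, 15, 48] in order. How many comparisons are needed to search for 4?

Search path for 4: 39 -> 7 -> 4
Found: True
Comparisons: 3


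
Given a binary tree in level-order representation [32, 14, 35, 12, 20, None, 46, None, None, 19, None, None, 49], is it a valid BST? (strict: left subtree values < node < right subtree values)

Level-order array: [32, 14, 35, 12, 20, None, 46, None, None, 19, None, None, 49]
Validate using subtree bounds (lo, hi): at each node, require lo < value < hi,
then recurse left with hi=value and right with lo=value.
Preorder trace (stopping at first violation):
  at node 32 with bounds (-inf, +inf): OK
  at node 14 with bounds (-inf, 32): OK
  at node 12 with bounds (-inf, 14): OK
  at node 20 with bounds (14, 32): OK
  at node 19 with bounds (14, 20): OK
  at node 35 with bounds (32, +inf): OK
  at node 46 with bounds (35, +inf): OK
  at node 49 with bounds (46, +inf): OK
No violation found at any node.
Result: Valid BST


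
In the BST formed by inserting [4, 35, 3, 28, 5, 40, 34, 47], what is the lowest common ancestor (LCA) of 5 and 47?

Tree insertion order: [4, 35, 3, 28, 5, 40, 34, 47]
Tree (level-order array): [4, 3, 35, None, None, 28, 40, 5, 34, None, 47]
In a BST, the LCA of p=5, q=47 is the first node v on the
root-to-leaf path with p <= v <= q (go left if both < v, right if both > v).
Walk from root:
  at 4: both 5 and 47 > 4, go right
  at 35: 5 <= 35 <= 47, this is the LCA
LCA = 35


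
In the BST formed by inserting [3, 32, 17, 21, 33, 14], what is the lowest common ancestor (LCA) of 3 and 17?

Tree insertion order: [3, 32, 17, 21, 33, 14]
Tree (level-order array): [3, None, 32, 17, 33, 14, 21]
In a BST, the LCA of p=3, q=17 is the first node v on the
root-to-leaf path with p <= v <= q (go left if both < v, right if both > v).
Walk from root:
  at 3: 3 <= 3 <= 17, this is the LCA
LCA = 3


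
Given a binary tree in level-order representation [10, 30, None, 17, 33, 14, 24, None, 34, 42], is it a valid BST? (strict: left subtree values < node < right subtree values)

Level-order array: [10, 30, None, 17, 33, 14, 24, None, 34, 42]
Validate using subtree bounds (lo, hi): at each node, require lo < value < hi,
then recurse left with hi=value and right with lo=value.
Preorder trace (stopping at first violation):
  at node 10 with bounds (-inf, +inf): OK
  at node 30 with bounds (-inf, 10): VIOLATION
Node 30 violates its bound: not (-inf < 30 < 10).
Result: Not a valid BST


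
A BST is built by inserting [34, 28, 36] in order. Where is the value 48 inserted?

Starting tree (level order): [34, 28, 36]
Insertion path: 34 -> 36
Result: insert 48 as right child of 36
Final tree (level order): [34, 28, 36, None, None, None, 48]


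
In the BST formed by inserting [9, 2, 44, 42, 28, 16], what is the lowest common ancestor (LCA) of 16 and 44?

Tree insertion order: [9, 2, 44, 42, 28, 16]
Tree (level-order array): [9, 2, 44, None, None, 42, None, 28, None, 16]
In a BST, the LCA of p=16, q=44 is the first node v on the
root-to-leaf path with p <= v <= q (go left if both < v, right if both > v).
Walk from root:
  at 9: both 16 and 44 > 9, go right
  at 44: 16 <= 44 <= 44, this is the LCA
LCA = 44


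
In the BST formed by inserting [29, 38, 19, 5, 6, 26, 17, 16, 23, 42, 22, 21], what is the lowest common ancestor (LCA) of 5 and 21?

Tree insertion order: [29, 38, 19, 5, 6, 26, 17, 16, 23, 42, 22, 21]
Tree (level-order array): [29, 19, 38, 5, 26, None, 42, None, 6, 23, None, None, None, None, 17, 22, None, 16, None, 21]
In a BST, the LCA of p=5, q=21 is the first node v on the
root-to-leaf path with p <= v <= q (go left if both < v, right if both > v).
Walk from root:
  at 29: both 5 and 21 < 29, go left
  at 19: 5 <= 19 <= 21, this is the LCA
LCA = 19


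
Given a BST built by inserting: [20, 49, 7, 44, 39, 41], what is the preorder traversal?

Tree insertion order: [20, 49, 7, 44, 39, 41]
Tree (level-order array): [20, 7, 49, None, None, 44, None, 39, None, None, 41]
Preorder traversal: [20, 7, 49, 44, 39, 41]


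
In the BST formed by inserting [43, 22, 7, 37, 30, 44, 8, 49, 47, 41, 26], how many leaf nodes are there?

Tree built from: [43, 22, 7, 37, 30, 44, 8, 49, 47, 41, 26]
Tree (level-order array): [43, 22, 44, 7, 37, None, 49, None, 8, 30, 41, 47, None, None, None, 26]
Rule: A leaf has 0 children.
Per-node child counts:
  node 43: 2 child(ren)
  node 22: 2 child(ren)
  node 7: 1 child(ren)
  node 8: 0 child(ren)
  node 37: 2 child(ren)
  node 30: 1 child(ren)
  node 26: 0 child(ren)
  node 41: 0 child(ren)
  node 44: 1 child(ren)
  node 49: 1 child(ren)
  node 47: 0 child(ren)
Matching nodes: [8, 26, 41, 47]
Count of leaf nodes: 4


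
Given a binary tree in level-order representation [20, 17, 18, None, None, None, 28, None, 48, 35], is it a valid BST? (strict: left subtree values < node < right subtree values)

Level-order array: [20, 17, 18, None, None, None, 28, None, 48, 35]
Validate using subtree bounds (lo, hi): at each node, require lo < value < hi,
then recurse left with hi=value and right with lo=value.
Preorder trace (stopping at first violation):
  at node 20 with bounds (-inf, +inf): OK
  at node 17 with bounds (-inf, 20): OK
  at node 18 with bounds (20, +inf): VIOLATION
Node 18 violates its bound: not (20 < 18 < +inf).
Result: Not a valid BST


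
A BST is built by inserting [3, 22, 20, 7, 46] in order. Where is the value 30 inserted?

Starting tree (level order): [3, None, 22, 20, 46, 7]
Insertion path: 3 -> 22 -> 46
Result: insert 30 as left child of 46
Final tree (level order): [3, None, 22, 20, 46, 7, None, 30]


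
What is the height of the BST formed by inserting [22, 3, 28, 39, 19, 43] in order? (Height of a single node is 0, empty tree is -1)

Insertion order: [22, 3, 28, 39, 19, 43]
Tree (level-order array): [22, 3, 28, None, 19, None, 39, None, None, None, 43]
Compute height bottom-up (empty subtree = -1):
  height(19) = 1 + max(-1, -1) = 0
  height(3) = 1 + max(-1, 0) = 1
  height(43) = 1 + max(-1, -1) = 0
  height(39) = 1 + max(-1, 0) = 1
  height(28) = 1 + max(-1, 1) = 2
  height(22) = 1 + max(1, 2) = 3
Height = 3


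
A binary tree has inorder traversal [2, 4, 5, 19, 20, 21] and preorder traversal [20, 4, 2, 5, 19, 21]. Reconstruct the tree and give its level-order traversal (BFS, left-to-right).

Inorder:  [2, 4, 5, 19, 20, 21]
Preorder: [20, 4, 2, 5, 19, 21]
Algorithm: preorder visits root first, so consume preorder in order;
for each root, split the current inorder slice at that value into
left-subtree inorder and right-subtree inorder, then recurse.
Recursive splits:
  root=20; inorder splits into left=[2, 4, 5, 19], right=[21]
  root=4; inorder splits into left=[2], right=[5, 19]
  root=2; inorder splits into left=[], right=[]
  root=5; inorder splits into left=[], right=[19]
  root=19; inorder splits into left=[], right=[]
  root=21; inorder splits into left=[], right=[]
Reconstructed level-order: [20, 4, 21, 2, 5, 19]
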